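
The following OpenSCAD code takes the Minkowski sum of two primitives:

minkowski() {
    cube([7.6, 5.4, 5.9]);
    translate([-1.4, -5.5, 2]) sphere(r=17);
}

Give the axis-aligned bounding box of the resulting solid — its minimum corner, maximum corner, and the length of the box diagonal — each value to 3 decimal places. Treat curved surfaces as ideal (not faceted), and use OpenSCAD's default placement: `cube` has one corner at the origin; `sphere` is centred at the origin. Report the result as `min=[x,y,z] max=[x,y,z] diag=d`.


A = translate([-1.4, -5.5, 2]) sphere(r=17) → bbox [-18.4,-22.5,-15] .. [15.6,11.5,19]
B = cube([7.6, 5.4, 5.9]) → bbox [0,0,0] .. [7.6,5.4,5.9]
lo = A.lo+B.lo = [-18.4+0, -22.5+0, -15+0] = [-18.400,-22.500,-15.000]
hi = A.hi+B.hi = [15.6+7.6, 11.5+5.4, 19+5.9] = [23.200,16.900,24.900]
diag = √(41.6²+39.4²+39.9²) = √4874.93 = 69.821

min=[-18.400,-22.500,-15.000] max=[23.200,16.900,24.900] diag=69.821


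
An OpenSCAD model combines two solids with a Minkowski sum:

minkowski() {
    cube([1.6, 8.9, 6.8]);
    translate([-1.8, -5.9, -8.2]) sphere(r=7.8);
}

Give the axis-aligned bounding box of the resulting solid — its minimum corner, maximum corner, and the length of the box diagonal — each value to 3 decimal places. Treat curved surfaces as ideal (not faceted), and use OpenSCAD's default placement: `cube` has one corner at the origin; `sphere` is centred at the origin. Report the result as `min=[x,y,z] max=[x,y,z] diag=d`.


min=[-9.600,-13.700,-16.000] max=[7.600,10.800,6.400] diag=37.388

A = translate([-1.8, -5.9, -8.2]) sphere(r=7.8) → bbox [-9.6,-13.7,-16] .. [6,1.9,-0.4]
B = cube([1.6, 8.9, 6.8]) → bbox [0,0,0] .. [1.6,8.9,6.8]
lo = A.lo+B.lo = [-9.6+0, -13.7+0, -16+0] = [-9.600,-13.700,-16.000]
hi = A.hi+B.hi = [6+1.6, 1.9+8.9, -0.4+6.8] = [7.600,10.800,6.400]
diag = √(17.2²+24.5²+22.4²) = √1397.85 = 37.388


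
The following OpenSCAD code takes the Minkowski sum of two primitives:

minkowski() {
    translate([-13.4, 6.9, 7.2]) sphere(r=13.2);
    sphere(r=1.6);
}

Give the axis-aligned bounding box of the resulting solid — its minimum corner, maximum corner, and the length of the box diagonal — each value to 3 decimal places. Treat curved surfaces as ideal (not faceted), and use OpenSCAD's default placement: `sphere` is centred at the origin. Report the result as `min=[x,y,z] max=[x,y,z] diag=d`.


min=[-28.200,-7.900,-7.600] max=[1.400,21.700,22.000] diag=51.269

A = translate([-13.4, 6.9, 7.2]) sphere(r=13.2) → bbox [-26.6,-6.3,-6] .. [-0.2,20.1,20.4]
B = sphere(r=1.6) → bbox [-1.6,-1.6,-1.6] .. [1.6,1.6,1.6]
lo = A.lo+B.lo = [-26.6-1.6, -6.3-1.6, -6-1.6] = [-28.200,-7.900,-7.600]
hi = A.hi+B.hi = [-0.2+1.6, 20.1+1.6, 20.4+1.6] = [1.400,21.700,22.000]
diag = √(29.6²+29.6²+29.6²) = √2628.48 = 51.269


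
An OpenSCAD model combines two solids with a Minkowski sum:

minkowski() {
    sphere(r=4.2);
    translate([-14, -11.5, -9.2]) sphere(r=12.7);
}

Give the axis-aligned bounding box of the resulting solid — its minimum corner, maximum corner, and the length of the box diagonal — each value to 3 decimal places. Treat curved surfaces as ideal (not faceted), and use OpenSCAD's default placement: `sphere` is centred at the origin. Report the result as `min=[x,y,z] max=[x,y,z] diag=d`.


min=[-30.900,-28.400,-26.100] max=[2.900,5.400,7.700] diag=58.543

A = translate([-14, -11.5, -9.2]) sphere(r=12.7) → bbox [-26.7,-24.2,-21.9] .. [-1.3,1.2,3.5]
B = sphere(r=4.2) → bbox [-4.2,-4.2,-4.2] .. [4.2,4.2,4.2]
lo = A.lo+B.lo = [-26.7-4.2, -24.2-4.2, -21.9-4.2] = [-30.900,-28.400,-26.100]
hi = A.hi+B.hi = [-1.3+4.2, 1.2+4.2, 3.5+4.2] = [2.900,5.400,7.700]
diag = √(33.8²+33.8²+33.8²) = √3427.32 = 58.543


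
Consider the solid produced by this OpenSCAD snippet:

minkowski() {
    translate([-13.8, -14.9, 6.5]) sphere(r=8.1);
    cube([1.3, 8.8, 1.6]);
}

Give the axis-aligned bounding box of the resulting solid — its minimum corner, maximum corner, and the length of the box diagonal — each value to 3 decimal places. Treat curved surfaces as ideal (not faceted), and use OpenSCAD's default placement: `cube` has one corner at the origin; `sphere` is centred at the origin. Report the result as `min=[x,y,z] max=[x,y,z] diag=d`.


min=[-21.900,-23.000,-1.600] max=[-4.400,2.000,16.200] diag=35.328

A = translate([-13.8, -14.9, 6.5]) sphere(r=8.1) → bbox [-21.9,-23,-1.6] .. [-5.7,-6.8,14.6]
B = cube([1.3, 8.8, 1.6]) → bbox [0,0,0] .. [1.3,8.8,1.6]
lo = A.lo+B.lo = [-21.9+0, -23+0, -1.6+0] = [-21.900,-23.000,-1.600]
hi = A.hi+B.hi = [-5.7+1.3, -6.8+8.8, 14.6+1.6] = [-4.400,2.000,16.200]
diag = √(17.5²+25²+17.8²) = √1248.09 = 35.328


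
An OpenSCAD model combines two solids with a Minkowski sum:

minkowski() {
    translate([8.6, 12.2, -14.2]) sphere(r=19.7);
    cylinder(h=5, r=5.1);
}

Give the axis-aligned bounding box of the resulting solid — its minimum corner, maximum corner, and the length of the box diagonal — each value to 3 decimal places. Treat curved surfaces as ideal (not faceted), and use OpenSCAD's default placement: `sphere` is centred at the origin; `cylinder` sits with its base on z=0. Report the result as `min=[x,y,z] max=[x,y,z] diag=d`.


A = translate([8.6, 12.2, -14.2]) sphere(r=19.7) → bbox [-11.1,-7.5,-33.9] .. [28.3,31.9,5.5]
B = cylinder(h=5, r=5.1) → bbox [-5.1,-5.1,0] .. [5.1,5.1,5]
lo = A.lo+B.lo = [-11.1-5.1, -7.5-5.1, -33.9+0] = [-16.200,-12.600,-33.900]
hi = A.hi+B.hi = [28.3+5.1, 31.9+5.1, 5.5+5] = [33.400,37.000,10.500]
diag = √(49.6²+49.6²+44.4²) = √6891.68 = 83.016

min=[-16.200,-12.600,-33.900] max=[33.400,37.000,10.500] diag=83.016


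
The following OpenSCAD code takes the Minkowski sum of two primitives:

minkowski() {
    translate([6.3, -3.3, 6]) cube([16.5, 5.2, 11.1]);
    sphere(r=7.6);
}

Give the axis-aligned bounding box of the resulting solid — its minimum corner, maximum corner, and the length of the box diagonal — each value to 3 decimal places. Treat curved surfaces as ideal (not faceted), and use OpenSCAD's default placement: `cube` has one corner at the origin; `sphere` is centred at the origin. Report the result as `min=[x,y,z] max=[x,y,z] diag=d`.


A = translate([6.3, -3.3, 6]) cube([16.5, 5.2, 11.1]) → bbox [6.3,-3.3,6] .. [22.8,1.9,17.1]
B = sphere(r=7.6) → bbox [-7.6,-7.6,-7.6] .. [7.6,7.6,7.6]
lo = A.lo+B.lo = [6.3-7.6, -3.3-7.6, 6-7.6] = [-1.300,-10.900,-1.600]
hi = A.hi+B.hi = [22.8+7.6, 1.9+7.6, 17.1+7.6] = [30.400,9.500,24.700]
diag = √(31.7²+20.4²+26.3²) = √2112.74 = 45.965

min=[-1.300,-10.900,-1.600] max=[30.400,9.500,24.700] diag=45.965


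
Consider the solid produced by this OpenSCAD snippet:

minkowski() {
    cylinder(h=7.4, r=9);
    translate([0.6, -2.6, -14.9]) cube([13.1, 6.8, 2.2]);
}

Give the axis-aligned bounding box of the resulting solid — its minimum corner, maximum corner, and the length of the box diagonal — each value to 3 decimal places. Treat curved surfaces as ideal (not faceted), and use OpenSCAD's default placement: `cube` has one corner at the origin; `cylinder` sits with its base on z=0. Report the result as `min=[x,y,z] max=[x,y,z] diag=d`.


A = translate([0.6, -2.6, -14.9]) cube([13.1, 6.8, 2.2]) → bbox [0.6,-2.6,-14.9] .. [13.7,4.2,-12.7]
B = cylinder(h=7.4, r=9) → bbox [-9,-9,0] .. [9,9,7.4]
lo = A.lo+B.lo = [0.6-9, -2.6-9, -14.9+0] = [-8.400,-11.600,-14.900]
hi = A.hi+B.hi = [13.7+9, 4.2+9, -12.7+7.4] = [22.700,13.200,-5.300]
diag = √(31.1²+24.8²+9.6²) = √1674.41 = 40.920

min=[-8.400,-11.600,-14.900] max=[22.700,13.200,-5.300] diag=40.920


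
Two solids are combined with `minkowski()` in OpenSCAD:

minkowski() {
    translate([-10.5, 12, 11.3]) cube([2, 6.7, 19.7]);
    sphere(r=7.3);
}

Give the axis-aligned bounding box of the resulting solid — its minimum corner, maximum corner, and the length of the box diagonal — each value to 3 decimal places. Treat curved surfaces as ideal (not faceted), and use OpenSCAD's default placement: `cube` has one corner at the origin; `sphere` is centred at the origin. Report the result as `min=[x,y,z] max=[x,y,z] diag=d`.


A = translate([-10.5, 12, 11.3]) cube([2, 6.7, 19.7]) → bbox [-10.5,12,11.3] .. [-8.5,18.7,31]
B = sphere(r=7.3) → bbox [-7.3,-7.3,-7.3] .. [7.3,7.3,7.3]
lo = A.lo+B.lo = [-10.5-7.3, 12-7.3, 11.3-7.3] = [-17.800,4.700,4.000]
hi = A.hi+B.hi = [-8.5+7.3, 18.7+7.3, 31+7.3] = [-1.200,26.000,38.300]
diag = √(16.6²+21.3²+34.3²) = √1905.74 = 43.655

min=[-17.800,4.700,4.000] max=[-1.200,26.000,38.300] diag=43.655


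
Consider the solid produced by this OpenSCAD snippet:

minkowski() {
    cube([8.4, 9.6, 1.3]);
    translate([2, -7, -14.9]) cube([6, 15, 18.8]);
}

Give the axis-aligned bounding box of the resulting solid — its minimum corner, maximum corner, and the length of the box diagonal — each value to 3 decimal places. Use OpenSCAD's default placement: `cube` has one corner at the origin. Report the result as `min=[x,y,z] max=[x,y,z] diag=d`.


A = translate([2, -7, -14.9]) cube([6, 15, 18.8]) → bbox [2,-7,-14.9] .. [8,8,3.9]
B = cube([8.4, 9.6, 1.3]) → bbox [0,0,0] .. [8.4,9.6,1.3]
lo = A.lo+B.lo = [2+0, -7+0, -14.9+0] = [2.000,-7.000,-14.900]
hi = A.hi+B.hi = [8+8.4, 8+9.6, 3.9+1.3] = [16.400,17.600,5.200]
diag = √(14.4²+24.6²+20.1²) = √1216.53 = 34.879

min=[2.000,-7.000,-14.900] max=[16.400,17.600,5.200] diag=34.879


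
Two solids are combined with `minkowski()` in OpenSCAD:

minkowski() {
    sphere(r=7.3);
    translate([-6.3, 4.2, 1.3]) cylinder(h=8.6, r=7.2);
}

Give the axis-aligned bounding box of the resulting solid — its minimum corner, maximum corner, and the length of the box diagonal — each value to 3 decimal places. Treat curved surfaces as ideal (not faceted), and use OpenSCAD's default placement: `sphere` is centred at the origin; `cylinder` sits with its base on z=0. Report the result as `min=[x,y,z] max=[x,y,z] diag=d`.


min=[-20.800,-10.300,-6.000] max=[8.200,18.700,17.200] diag=47.119

A = translate([-6.3, 4.2, 1.3]) cylinder(h=8.6, r=7.2) → bbox [-13.5,-3,1.3] .. [0.9,11.4,9.9]
B = sphere(r=7.3) → bbox [-7.3,-7.3,-7.3] .. [7.3,7.3,7.3]
lo = A.lo+B.lo = [-13.5-7.3, -3-7.3, 1.3-7.3] = [-20.800,-10.300,-6.000]
hi = A.hi+B.hi = [0.9+7.3, 11.4+7.3, 9.9+7.3] = [8.200,18.700,17.200]
diag = √(29²+29²+23.2²) = √2220.24 = 47.119


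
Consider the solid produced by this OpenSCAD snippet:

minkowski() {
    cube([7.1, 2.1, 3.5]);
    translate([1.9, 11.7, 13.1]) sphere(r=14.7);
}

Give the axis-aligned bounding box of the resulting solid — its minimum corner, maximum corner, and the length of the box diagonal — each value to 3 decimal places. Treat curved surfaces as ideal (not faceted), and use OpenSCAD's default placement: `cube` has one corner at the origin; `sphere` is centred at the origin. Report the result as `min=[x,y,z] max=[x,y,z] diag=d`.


min=[-12.800,-3.000,-1.600] max=[23.700,28.500,31.300] diag=58.369

A = translate([1.9, 11.7, 13.1]) sphere(r=14.7) → bbox [-12.8,-3,-1.6] .. [16.6,26.4,27.8]
B = cube([7.1, 2.1, 3.5]) → bbox [0,0,0] .. [7.1,2.1,3.5]
lo = A.lo+B.lo = [-12.8+0, -3+0, -1.6+0] = [-12.800,-3.000,-1.600]
hi = A.hi+B.hi = [16.6+7.1, 26.4+2.1, 27.8+3.5] = [23.700,28.500,31.300]
diag = √(36.5²+31.5²+32.9²) = √3406.91 = 58.369


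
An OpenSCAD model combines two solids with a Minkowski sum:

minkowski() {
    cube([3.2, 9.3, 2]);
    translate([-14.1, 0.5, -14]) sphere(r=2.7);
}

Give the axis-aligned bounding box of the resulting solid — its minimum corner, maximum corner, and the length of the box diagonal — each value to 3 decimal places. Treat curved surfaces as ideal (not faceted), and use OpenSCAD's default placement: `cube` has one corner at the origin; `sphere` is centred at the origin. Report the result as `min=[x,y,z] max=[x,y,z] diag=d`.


min=[-16.800,-2.200,-16.700] max=[-8.200,12.500,-9.300] diag=18.569

A = translate([-14.1, 0.5, -14]) sphere(r=2.7) → bbox [-16.8,-2.2,-16.7] .. [-11.4,3.2,-11.3]
B = cube([3.2, 9.3, 2]) → bbox [0,0,0] .. [3.2,9.3,2]
lo = A.lo+B.lo = [-16.8+0, -2.2+0, -16.7+0] = [-16.800,-2.200,-16.700]
hi = A.hi+B.hi = [-11.4+3.2, 3.2+9.3, -11.3+2] = [-8.200,12.500,-9.300]
diag = √(8.6²+14.7²+7.4²) = √344.81 = 18.569


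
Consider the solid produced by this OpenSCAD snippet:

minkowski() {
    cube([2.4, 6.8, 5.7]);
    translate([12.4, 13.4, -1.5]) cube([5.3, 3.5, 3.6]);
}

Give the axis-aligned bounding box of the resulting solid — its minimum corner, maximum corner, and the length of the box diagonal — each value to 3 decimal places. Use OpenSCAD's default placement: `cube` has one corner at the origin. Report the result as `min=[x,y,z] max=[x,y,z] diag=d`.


A = translate([12.4, 13.4, -1.5]) cube([5.3, 3.5, 3.6]) → bbox [12.4,13.4,-1.5] .. [17.7,16.9,2.1]
B = cube([2.4, 6.8, 5.7]) → bbox [0,0,0] .. [2.4,6.8,5.7]
lo = A.lo+B.lo = [12.4+0, 13.4+0, -1.5+0] = [12.400,13.400,-1.500]
hi = A.hi+B.hi = [17.7+2.4, 16.9+6.8, 2.1+5.7] = [20.100,23.700,7.800]
diag = √(7.7²+10.3²+9.3²) = √251.87 = 15.870

min=[12.400,13.400,-1.500] max=[20.100,23.700,7.800] diag=15.870


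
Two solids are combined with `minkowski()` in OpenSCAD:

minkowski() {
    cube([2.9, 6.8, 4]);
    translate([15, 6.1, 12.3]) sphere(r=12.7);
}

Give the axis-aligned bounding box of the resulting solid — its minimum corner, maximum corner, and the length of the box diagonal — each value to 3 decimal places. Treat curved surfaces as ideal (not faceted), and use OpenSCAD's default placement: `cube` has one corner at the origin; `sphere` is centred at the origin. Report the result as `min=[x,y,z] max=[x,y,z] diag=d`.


A = translate([15, 6.1, 12.3]) sphere(r=12.7) → bbox [2.3,-6.6,-0.4] .. [27.7,18.8,25]
B = cube([2.9, 6.8, 4]) → bbox [0,0,0] .. [2.9,6.8,4]
lo = A.lo+B.lo = [2.3+0, -6.6+0, -0.4+0] = [2.300,-6.600,-0.400]
hi = A.hi+B.hi = [27.7+2.9, 18.8+6.8, 25+4] = [30.600,25.600,29.000]
diag = √(28.3²+32.2²+29.4²) = √2702.09 = 51.982

min=[2.300,-6.600,-0.400] max=[30.600,25.600,29.000] diag=51.982


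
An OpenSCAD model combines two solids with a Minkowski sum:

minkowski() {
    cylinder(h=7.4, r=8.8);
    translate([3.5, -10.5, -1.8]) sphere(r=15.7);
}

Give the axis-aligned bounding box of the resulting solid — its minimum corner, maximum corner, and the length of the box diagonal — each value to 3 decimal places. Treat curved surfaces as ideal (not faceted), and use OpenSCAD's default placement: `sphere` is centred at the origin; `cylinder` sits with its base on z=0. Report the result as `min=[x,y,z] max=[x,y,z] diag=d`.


min=[-21.000,-35.000,-17.500] max=[28.000,14.000,21.300] diag=79.419

A = translate([3.5, -10.5, -1.8]) sphere(r=15.7) → bbox [-12.2,-26.2,-17.5] .. [19.2,5.2,13.9]
B = cylinder(h=7.4, r=8.8) → bbox [-8.8,-8.8,0] .. [8.8,8.8,7.4]
lo = A.lo+B.lo = [-12.2-8.8, -26.2-8.8, -17.5+0] = [-21.000,-35.000,-17.500]
hi = A.hi+B.hi = [19.2+8.8, 5.2+8.8, 13.9+7.4] = [28.000,14.000,21.300]
diag = √(49²+49²+38.8²) = √6307.44 = 79.419


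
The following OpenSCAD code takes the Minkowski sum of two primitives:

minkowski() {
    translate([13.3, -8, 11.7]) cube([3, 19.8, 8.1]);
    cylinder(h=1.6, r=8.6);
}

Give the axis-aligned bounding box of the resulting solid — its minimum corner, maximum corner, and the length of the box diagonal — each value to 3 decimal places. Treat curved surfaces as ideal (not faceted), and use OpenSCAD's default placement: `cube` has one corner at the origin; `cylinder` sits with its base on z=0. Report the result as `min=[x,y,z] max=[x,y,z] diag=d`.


min=[4.700,-16.600,11.700] max=[24.900,20.400,21.400] diag=43.257

A = translate([13.3, -8, 11.7]) cube([3, 19.8, 8.1]) → bbox [13.3,-8,11.7] .. [16.3,11.8,19.8]
B = cylinder(h=1.6, r=8.6) → bbox [-8.6,-8.6,0] .. [8.6,8.6,1.6]
lo = A.lo+B.lo = [13.3-8.6, -8-8.6, 11.7+0] = [4.700,-16.600,11.700]
hi = A.hi+B.hi = [16.3+8.6, 11.8+8.6, 19.8+1.6] = [24.900,20.400,21.400]
diag = √(20.2²+37²+9.7²) = √1871.13 = 43.257


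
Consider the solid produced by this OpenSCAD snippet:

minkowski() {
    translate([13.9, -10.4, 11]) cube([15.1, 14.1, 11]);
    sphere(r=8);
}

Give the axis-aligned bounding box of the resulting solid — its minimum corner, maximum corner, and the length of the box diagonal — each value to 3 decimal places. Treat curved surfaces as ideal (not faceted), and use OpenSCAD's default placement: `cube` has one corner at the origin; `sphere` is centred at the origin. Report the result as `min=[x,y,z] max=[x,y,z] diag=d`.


min=[5.900,-18.400,3.000] max=[37.000,11.700,30.000] diag=51.012

A = translate([13.9, -10.4, 11]) cube([15.1, 14.1, 11]) → bbox [13.9,-10.4,11] .. [29,3.7,22]
B = sphere(r=8) → bbox [-8,-8,-8] .. [8,8,8]
lo = A.lo+B.lo = [13.9-8, -10.4-8, 11-8] = [5.900,-18.400,3.000]
hi = A.hi+B.hi = [29+8, 3.7+8, 22+8] = [37.000,11.700,30.000]
diag = √(31.1²+30.1²+27²) = √2602.22 = 51.012


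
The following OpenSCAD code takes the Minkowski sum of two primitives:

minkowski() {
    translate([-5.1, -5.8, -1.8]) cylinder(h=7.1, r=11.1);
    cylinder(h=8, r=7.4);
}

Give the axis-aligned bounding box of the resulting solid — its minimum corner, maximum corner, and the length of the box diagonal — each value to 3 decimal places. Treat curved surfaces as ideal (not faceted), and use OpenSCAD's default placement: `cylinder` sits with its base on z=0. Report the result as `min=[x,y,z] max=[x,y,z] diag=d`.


min=[-23.600,-24.300,-1.800] max=[13.400,12.700,13.300] diag=54.461

A = translate([-5.1, -5.8, -1.8]) cylinder(h=7.1, r=11.1) → bbox [-16.2,-16.9,-1.8] .. [6,5.3,5.3]
B = cylinder(h=8, r=7.4) → bbox [-7.4,-7.4,0] .. [7.4,7.4,8]
lo = A.lo+B.lo = [-16.2-7.4, -16.9-7.4, -1.8+0] = [-23.600,-24.300,-1.800]
hi = A.hi+B.hi = [6+7.4, 5.3+7.4, 5.3+8] = [13.400,12.700,13.300]
diag = √(37²+37²+15.1²) = √2966.01 = 54.461


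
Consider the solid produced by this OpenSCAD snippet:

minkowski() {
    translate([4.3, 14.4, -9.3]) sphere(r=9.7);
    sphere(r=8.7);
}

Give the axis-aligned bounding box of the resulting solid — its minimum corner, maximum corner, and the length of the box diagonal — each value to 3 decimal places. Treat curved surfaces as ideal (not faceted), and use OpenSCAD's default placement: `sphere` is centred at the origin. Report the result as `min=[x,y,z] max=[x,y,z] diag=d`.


min=[-14.100,-4.000,-27.700] max=[22.700,32.800,9.100] diag=63.739

A = translate([4.3, 14.4, -9.3]) sphere(r=9.7) → bbox [-5.4,4.7,-19] .. [14,24.1,0.4]
B = sphere(r=8.7) → bbox [-8.7,-8.7,-8.7] .. [8.7,8.7,8.7]
lo = A.lo+B.lo = [-5.4-8.7, 4.7-8.7, -19-8.7] = [-14.100,-4.000,-27.700]
hi = A.hi+B.hi = [14+8.7, 24.1+8.7, 0.4+8.7] = [22.700,32.800,9.100]
diag = √(36.8²+36.8²+36.8²) = √4062.72 = 63.739


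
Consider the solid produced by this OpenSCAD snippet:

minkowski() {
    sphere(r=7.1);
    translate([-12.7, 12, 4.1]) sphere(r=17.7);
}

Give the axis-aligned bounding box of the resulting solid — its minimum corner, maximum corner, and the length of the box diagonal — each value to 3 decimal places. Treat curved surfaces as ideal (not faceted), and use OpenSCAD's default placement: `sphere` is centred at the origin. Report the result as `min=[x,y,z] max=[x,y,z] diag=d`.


A = translate([-12.7, 12, 4.1]) sphere(r=17.7) → bbox [-30.4,-5.7,-13.6] .. [5,29.7,21.8]
B = sphere(r=7.1) → bbox [-7.1,-7.1,-7.1] .. [7.1,7.1,7.1]
lo = A.lo+B.lo = [-30.4-7.1, -5.7-7.1, -13.6-7.1] = [-37.500,-12.800,-20.700]
hi = A.hi+B.hi = [5+7.1, 29.7+7.1, 21.8+7.1] = [12.100,36.800,28.900]
diag = √(49.6²+49.6²+49.6²) = √7380.48 = 85.910

min=[-37.500,-12.800,-20.700] max=[12.100,36.800,28.900] diag=85.910


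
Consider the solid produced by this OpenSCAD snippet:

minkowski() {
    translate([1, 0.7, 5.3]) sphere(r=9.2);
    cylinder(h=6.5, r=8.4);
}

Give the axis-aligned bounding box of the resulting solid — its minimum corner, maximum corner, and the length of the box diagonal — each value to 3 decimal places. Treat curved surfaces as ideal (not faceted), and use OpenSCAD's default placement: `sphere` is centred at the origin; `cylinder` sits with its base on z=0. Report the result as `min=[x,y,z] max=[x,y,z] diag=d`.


A = translate([1, 0.7, 5.3]) sphere(r=9.2) → bbox [-8.2,-8.5,-3.9] .. [10.2,9.9,14.5]
B = cylinder(h=6.5, r=8.4) → bbox [-8.4,-8.4,0] .. [8.4,8.4,6.5]
lo = A.lo+B.lo = [-8.2-8.4, -8.5-8.4, -3.9+0] = [-16.600,-16.900,-3.900]
hi = A.hi+B.hi = [10.2+8.4, 9.9+8.4, 14.5+6.5] = [18.600,18.300,21.000]
diag = √(35.2²+35.2²+24.9²) = √3098.09 = 55.660

min=[-16.600,-16.900,-3.900] max=[18.600,18.300,21.000] diag=55.660


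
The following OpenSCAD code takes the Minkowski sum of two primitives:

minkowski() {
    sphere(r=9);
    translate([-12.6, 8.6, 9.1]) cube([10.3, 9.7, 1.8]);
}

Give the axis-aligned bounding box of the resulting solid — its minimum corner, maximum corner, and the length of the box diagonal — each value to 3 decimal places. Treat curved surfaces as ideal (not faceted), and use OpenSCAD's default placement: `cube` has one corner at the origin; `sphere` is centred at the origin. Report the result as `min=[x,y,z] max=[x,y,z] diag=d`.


A = translate([-12.6, 8.6, 9.1]) cube([10.3, 9.7, 1.8]) → bbox [-12.6,8.6,9.1] .. [-2.3,18.3,10.9]
B = sphere(r=9) → bbox [-9,-9,-9] .. [9,9,9]
lo = A.lo+B.lo = [-12.6-9, 8.6-9, 9.1-9] = [-21.600,-0.400,0.100]
hi = A.hi+B.hi = [-2.3+9, 18.3+9, 10.9+9] = [6.700,27.300,19.900]
diag = √(28.3²+27.7²+19.8²) = √1960.22 = 44.274

min=[-21.600,-0.400,0.100] max=[6.700,27.300,19.900] diag=44.274


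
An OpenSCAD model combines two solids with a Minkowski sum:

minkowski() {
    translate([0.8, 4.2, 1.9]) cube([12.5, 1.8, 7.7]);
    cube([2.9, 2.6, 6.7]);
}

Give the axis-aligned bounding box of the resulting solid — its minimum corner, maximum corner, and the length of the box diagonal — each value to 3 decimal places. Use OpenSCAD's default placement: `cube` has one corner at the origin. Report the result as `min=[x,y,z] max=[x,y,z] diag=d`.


min=[0.800,4.200,1.900] max=[16.200,8.600,16.300] diag=21.538

A = translate([0.8, 4.2, 1.9]) cube([12.5, 1.8, 7.7]) → bbox [0.8,4.2,1.9] .. [13.3,6,9.6]
B = cube([2.9, 2.6, 6.7]) → bbox [0,0,0] .. [2.9,2.6,6.7]
lo = A.lo+B.lo = [0.8+0, 4.2+0, 1.9+0] = [0.800,4.200,1.900]
hi = A.hi+B.hi = [13.3+2.9, 6+2.6, 9.6+6.7] = [16.200,8.600,16.300]
diag = √(15.4²+4.4²+14.4²) = √463.88 = 21.538


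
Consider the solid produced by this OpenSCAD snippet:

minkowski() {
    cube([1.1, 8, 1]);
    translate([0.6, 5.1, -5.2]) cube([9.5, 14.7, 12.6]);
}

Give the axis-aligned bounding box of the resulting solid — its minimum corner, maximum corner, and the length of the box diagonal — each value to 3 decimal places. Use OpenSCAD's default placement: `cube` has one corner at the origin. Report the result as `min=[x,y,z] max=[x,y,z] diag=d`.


min=[0.600,5.100,-5.200] max=[11.200,27.800,8.400] diag=28.506

A = translate([0.6, 5.1, -5.2]) cube([9.5, 14.7, 12.6]) → bbox [0.6,5.1,-5.2] .. [10.1,19.8,7.4]
B = cube([1.1, 8, 1]) → bbox [0,0,0] .. [1.1,8,1]
lo = A.lo+B.lo = [0.6+0, 5.1+0, -5.2+0] = [0.600,5.100,-5.200]
hi = A.hi+B.hi = [10.1+1.1, 19.8+8, 7.4+1] = [11.200,27.800,8.400]
diag = √(10.6²+22.7²+13.6²) = √812.61 = 28.506


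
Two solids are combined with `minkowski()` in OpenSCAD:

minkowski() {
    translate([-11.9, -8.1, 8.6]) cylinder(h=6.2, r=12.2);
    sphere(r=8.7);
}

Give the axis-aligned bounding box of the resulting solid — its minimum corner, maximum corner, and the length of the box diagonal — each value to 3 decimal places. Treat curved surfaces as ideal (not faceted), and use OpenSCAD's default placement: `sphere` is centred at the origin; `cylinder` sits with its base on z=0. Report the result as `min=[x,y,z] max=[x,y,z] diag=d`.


A = translate([-11.9, -8.1, 8.6]) cylinder(h=6.2, r=12.2) → bbox [-24.1,-20.3,8.6] .. [0.3,4.1,14.8]
B = sphere(r=8.7) → bbox [-8.7,-8.7,-8.7] .. [8.7,8.7,8.7]
lo = A.lo+B.lo = [-24.1-8.7, -20.3-8.7, 8.6-8.7] = [-32.800,-29.000,-0.100]
hi = A.hi+B.hi = [0.3+8.7, 4.1+8.7, 14.8+8.7] = [9.000,12.800,23.500]
diag = √(41.8²+41.8²+23.6²) = √4051.44 = 63.651

min=[-32.800,-29.000,-0.100] max=[9.000,12.800,23.500] diag=63.651


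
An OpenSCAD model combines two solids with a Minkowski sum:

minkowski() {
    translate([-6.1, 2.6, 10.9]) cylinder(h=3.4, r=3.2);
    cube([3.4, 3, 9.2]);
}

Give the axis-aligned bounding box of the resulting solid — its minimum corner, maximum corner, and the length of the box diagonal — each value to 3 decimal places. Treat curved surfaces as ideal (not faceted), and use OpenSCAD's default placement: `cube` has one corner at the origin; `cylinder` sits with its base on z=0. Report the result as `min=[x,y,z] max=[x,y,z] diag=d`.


A = translate([-6.1, 2.6, 10.9]) cylinder(h=3.4, r=3.2) → bbox [-9.3,-0.6,10.9] .. [-2.9,5.8,14.3]
B = cube([3.4, 3, 9.2]) → bbox [0,0,0] .. [3.4,3,9.2]
lo = A.lo+B.lo = [-9.3+0, -0.6+0, 10.9+0] = [-9.300,-0.600,10.900]
hi = A.hi+B.hi = [-2.9+3.4, 5.8+3, 14.3+9.2] = [0.500,8.800,23.500]
diag = √(9.8²+9.4²+12.6²) = √343.16 = 18.525

min=[-9.300,-0.600,10.900] max=[0.500,8.800,23.500] diag=18.525


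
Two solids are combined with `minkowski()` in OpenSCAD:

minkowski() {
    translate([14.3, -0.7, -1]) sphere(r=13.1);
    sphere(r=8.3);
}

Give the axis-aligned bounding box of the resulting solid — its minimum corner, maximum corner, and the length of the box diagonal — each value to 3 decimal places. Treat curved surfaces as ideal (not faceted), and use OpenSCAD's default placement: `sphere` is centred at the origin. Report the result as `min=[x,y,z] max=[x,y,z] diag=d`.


A = translate([14.3, -0.7, -1]) sphere(r=13.1) → bbox [1.2,-13.8,-14.1] .. [27.4,12.4,12.1]
B = sphere(r=8.3) → bbox [-8.3,-8.3,-8.3] .. [8.3,8.3,8.3]
lo = A.lo+B.lo = [1.2-8.3, -13.8-8.3, -14.1-8.3] = [-7.100,-22.100,-22.400]
hi = A.hi+B.hi = [27.4+8.3, 12.4+8.3, 12.1+8.3] = [35.700,20.700,20.400]
diag = √(42.8²+42.8²+42.8²) = √5495.52 = 74.132

min=[-7.100,-22.100,-22.400] max=[35.700,20.700,20.400] diag=74.132


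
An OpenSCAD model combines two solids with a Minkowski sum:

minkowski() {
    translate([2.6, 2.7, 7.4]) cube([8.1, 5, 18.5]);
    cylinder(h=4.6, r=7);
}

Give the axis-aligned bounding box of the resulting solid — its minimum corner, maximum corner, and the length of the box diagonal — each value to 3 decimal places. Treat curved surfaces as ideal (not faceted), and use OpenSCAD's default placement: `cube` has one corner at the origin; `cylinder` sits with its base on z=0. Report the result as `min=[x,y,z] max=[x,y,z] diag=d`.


min=[-4.400,-4.300,7.400] max=[17.700,14.700,30.500] diag=37.189

A = translate([2.6, 2.7, 7.4]) cube([8.1, 5, 18.5]) → bbox [2.6,2.7,7.4] .. [10.7,7.7,25.9]
B = cylinder(h=4.6, r=7) → bbox [-7,-7,0] .. [7,7,4.6]
lo = A.lo+B.lo = [2.6-7, 2.7-7, 7.4+0] = [-4.400,-4.300,7.400]
hi = A.hi+B.hi = [10.7+7, 7.7+7, 25.9+4.6] = [17.700,14.700,30.500]
diag = √(22.1²+19²+23.1²) = √1383.02 = 37.189


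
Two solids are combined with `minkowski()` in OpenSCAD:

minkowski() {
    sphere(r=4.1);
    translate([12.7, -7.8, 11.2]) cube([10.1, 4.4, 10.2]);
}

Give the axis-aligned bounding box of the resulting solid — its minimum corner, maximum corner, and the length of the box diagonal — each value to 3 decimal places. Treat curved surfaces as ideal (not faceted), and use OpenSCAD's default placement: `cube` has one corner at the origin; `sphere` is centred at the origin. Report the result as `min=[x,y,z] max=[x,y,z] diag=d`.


A = translate([12.7, -7.8, 11.2]) cube([10.1, 4.4, 10.2]) → bbox [12.7,-7.8,11.2] .. [22.8,-3.4,21.4]
B = sphere(r=4.1) → bbox [-4.1,-4.1,-4.1] .. [4.1,4.1,4.1]
lo = A.lo+B.lo = [12.7-4.1, -7.8-4.1, 11.2-4.1] = [8.600,-11.900,7.100]
hi = A.hi+B.hi = [22.8+4.1, -3.4+4.1, 21.4+4.1] = [26.900,0.700,25.500]
diag = √(18.3²+12.6²+18.4²) = √832.21 = 28.848

min=[8.600,-11.900,7.100] max=[26.900,0.700,25.500] diag=28.848


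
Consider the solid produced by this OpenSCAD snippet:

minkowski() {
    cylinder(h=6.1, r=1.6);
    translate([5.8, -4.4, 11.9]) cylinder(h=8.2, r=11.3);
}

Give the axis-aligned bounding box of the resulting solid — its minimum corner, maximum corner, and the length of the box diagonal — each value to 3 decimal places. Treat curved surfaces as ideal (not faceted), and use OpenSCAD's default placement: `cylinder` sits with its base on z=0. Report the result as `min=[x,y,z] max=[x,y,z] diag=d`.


min=[-7.100,-17.300,11.900] max=[18.700,8.500,26.200] diag=39.189

A = translate([5.8, -4.4, 11.9]) cylinder(h=8.2, r=11.3) → bbox [-5.5,-15.7,11.9] .. [17.1,6.9,20.1]
B = cylinder(h=6.1, r=1.6) → bbox [-1.6,-1.6,0] .. [1.6,1.6,6.1]
lo = A.lo+B.lo = [-5.5-1.6, -15.7-1.6, 11.9+0] = [-7.100,-17.300,11.900]
hi = A.hi+B.hi = [17.1+1.6, 6.9+1.6, 20.1+6.1] = [18.700,8.500,26.200]
diag = √(25.8²+25.8²+14.3²) = √1535.77 = 39.189


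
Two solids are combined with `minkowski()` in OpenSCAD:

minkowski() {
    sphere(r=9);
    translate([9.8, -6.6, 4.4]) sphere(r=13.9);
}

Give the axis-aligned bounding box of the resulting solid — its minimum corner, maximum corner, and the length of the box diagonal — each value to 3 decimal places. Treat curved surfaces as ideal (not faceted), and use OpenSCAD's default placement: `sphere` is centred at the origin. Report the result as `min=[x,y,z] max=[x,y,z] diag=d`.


A = translate([9.8, -6.6, 4.4]) sphere(r=13.9) → bbox [-4.1,-20.5,-9.5] .. [23.7,7.3,18.3]
B = sphere(r=9) → bbox [-9,-9,-9] .. [9,9,9]
lo = A.lo+B.lo = [-4.1-9, -20.5-9, -9.5-9] = [-13.100,-29.500,-18.500]
hi = A.hi+B.hi = [23.7+9, 7.3+9, 18.3+9] = [32.700,16.300,27.300]
diag = √(45.8²+45.8²+45.8²) = √6292.92 = 79.328

min=[-13.100,-29.500,-18.500] max=[32.700,16.300,27.300] diag=79.328


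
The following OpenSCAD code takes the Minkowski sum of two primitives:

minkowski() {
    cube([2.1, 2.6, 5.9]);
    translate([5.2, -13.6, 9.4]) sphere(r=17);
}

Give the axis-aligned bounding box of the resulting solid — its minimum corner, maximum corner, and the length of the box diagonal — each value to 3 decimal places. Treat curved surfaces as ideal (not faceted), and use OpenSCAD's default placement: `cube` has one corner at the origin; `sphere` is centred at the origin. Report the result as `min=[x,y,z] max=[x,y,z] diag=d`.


A = translate([5.2, -13.6, 9.4]) sphere(r=17) → bbox [-11.8,-30.6,-7.6] .. [22.2,3.4,26.4]
B = cube([2.1, 2.6, 5.9]) → bbox [0,0,0] .. [2.1,2.6,5.9]
lo = A.lo+B.lo = [-11.8+0, -30.6+0, -7.6+0] = [-11.800,-30.600,-7.600]
hi = A.hi+B.hi = [22.2+2.1, 3.4+2.6, 26.4+5.9] = [24.300,6.000,32.300]
diag = √(36.1²+36.6²+39.9²) = √4234.78 = 65.075

min=[-11.800,-30.600,-7.600] max=[24.300,6.000,32.300] diag=65.075


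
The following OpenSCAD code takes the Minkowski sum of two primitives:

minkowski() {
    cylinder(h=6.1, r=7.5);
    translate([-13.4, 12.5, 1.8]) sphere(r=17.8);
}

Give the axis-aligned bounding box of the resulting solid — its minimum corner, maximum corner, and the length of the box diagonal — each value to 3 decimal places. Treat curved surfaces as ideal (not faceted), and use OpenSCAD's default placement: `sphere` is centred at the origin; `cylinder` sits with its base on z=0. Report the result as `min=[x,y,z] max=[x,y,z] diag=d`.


A = translate([-13.4, 12.5, 1.8]) sphere(r=17.8) → bbox [-31.2,-5.3,-16] .. [4.4,30.3,19.6]
B = cylinder(h=6.1, r=7.5) → bbox [-7.5,-7.5,0] .. [7.5,7.5,6.1]
lo = A.lo+B.lo = [-31.2-7.5, -5.3-7.5, -16+0] = [-38.700,-12.800,-16.000]
hi = A.hi+B.hi = [4.4+7.5, 30.3+7.5, 19.6+6.1] = [11.900,37.800,25.700]
diag = √(50.6²+50.6²+41.7²) = √6859.61 = 82.823

min=[-38.700,-12.800,-16.000] max=[11.900,37.800,25.700] diag=82.823


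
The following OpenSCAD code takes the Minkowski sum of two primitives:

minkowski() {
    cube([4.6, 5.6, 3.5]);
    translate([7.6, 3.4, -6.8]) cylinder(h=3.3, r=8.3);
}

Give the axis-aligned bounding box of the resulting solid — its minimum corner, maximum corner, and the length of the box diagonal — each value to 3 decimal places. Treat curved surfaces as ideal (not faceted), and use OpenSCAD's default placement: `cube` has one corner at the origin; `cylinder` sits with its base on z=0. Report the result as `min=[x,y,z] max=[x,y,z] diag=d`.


min=[-0.700,-4.900,-6.800] max=[20.500,17.300,0.000] diag=31.441

A = translate([7.6, 3.4, -6.8]) cylinder(h=3.3, r=8.3) → bbox [-0.7,-4.9,-6.8] .. [15.9,11.7,-3.5]
B = cube([4.6, 5.6, 3.5]) → bbox [0,0,0] .. [4.6,5.6,3.5]
lo = A.lo+B.lo = [-0.7+0, -4.9+0, -6.8+0] = [-0.700,-4.900,-6.800]
hi = A.hi+B.hi = [15.9+4.6, 11.7+5.6, -3.5+3.5] = [20.500,17.300,0.000]
diag = √(21.2²+22.2²+6.8²) = √988.52 = 31.441


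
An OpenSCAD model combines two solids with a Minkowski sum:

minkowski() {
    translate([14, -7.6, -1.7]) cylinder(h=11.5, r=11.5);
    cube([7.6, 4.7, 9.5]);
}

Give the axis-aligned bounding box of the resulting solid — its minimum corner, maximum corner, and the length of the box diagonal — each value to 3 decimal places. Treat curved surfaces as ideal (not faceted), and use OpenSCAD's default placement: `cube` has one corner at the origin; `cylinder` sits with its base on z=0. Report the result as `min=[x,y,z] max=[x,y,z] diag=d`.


A = translate([14, -7.6, -1.7]) cylinder(h=11.5, r=11.5) → bbox [2.5,-19.1,-1.7] .. [25.5,3.9,9.8]
B = cube([7.6, 4.7, 9.5]) → bbox [0,0,0] .. [7.6,4.7,9.5]
lo = A.lo+B.lo = [2.5+0, -19.1+0, -1.7+0] = [2.500,-19.100,-1.700]
hi = A.hi+B.hi = [25.5+7.6, 3.9+4.7, 9.8+9.5] = [33.100,8.600,19.300]
diag = √(30.6²+27.7²+21²) = √2144.65 = 46.310

min=[2.500,-19.100,-1.700] max=[33.100,8.600,19.300] diag=46.310


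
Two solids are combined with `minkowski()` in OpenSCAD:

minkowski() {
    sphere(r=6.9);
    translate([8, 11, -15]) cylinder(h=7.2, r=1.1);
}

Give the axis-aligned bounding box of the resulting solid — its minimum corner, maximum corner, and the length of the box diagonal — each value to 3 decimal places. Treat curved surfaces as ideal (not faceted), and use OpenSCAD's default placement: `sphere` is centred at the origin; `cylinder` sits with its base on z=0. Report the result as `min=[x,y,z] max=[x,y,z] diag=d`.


min=[0.000,3.000,-21.900] max=[16.000,19.000,-0.900] diag=30.871

A = translate([8, 11, -15]) cylinder(h=7.2, r=1.1) → bbox [6.9,9.9,-15] .. [9.1,12.1,-7.8]
B = sphere(r=6.9) → bbox [-6.9,-6.9,-6.9] .. [6.9,6.9,6.9]
lo = A.lo+B.lo = [6.9-6.9, 9.9-6.9, -15-6.9] = [0.000,3.000,-21.900]
hi = A.hi+B.hi = [9.1+6.9, 12.1+6.9, -7.8+6.9] = [16.000,19.000,-0.900]
diag = √(16²+16²+21²) = √953 = 30.871


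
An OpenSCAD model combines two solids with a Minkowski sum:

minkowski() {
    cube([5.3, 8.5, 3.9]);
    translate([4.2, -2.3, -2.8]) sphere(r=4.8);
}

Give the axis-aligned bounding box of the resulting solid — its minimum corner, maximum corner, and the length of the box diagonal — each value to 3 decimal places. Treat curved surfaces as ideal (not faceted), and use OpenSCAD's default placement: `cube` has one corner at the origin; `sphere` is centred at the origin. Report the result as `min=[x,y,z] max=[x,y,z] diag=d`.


min=[-0.600,-7.100,-7.600] max=[14.300,11.000,5.900] diag=27.053

A = translate([4.2, -2.3, -2.8]) sphere(r=4.8) → bbox [-0.6,-7.1,-7.6] .. [9,2.5,2]
B = cube([5.3, 8.5, 3.9]) → bbox [0,0,0] .. [5.3,8.5,3.9]
lo = A.lo+B.lo = [-0.6+0, -7.1+0, -7.6+0] = [-0.600,-7.100,-7.600]
hi = A.hi+B.hi = [9+5.3, 2.5+8.5, 2+3.9] = [14.300,11.000,5.900]
diag = √(14.9²+18.1²+13.5²) = √731.87 = 27.053


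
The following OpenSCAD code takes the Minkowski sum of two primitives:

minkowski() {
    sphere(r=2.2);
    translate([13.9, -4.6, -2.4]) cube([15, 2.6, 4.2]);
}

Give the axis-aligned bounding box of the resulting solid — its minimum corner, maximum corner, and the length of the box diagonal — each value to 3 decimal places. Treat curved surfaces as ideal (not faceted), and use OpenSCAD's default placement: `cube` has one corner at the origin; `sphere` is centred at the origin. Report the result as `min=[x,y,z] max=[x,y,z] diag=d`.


min=[11.700,-6.800,-4.600] max=[31.100,0.200,4.000] diag=22.345

A = translate([13.9, -4.6, -2.4]) cube([15, 2.6, 4.2]) → bbox [13.9,-4.6,-2.4] .. [28.9,-2,1.8]
B = sphere(r=2.2) → bbox [-2.2,-2.2,-2.2] .. [2.2,2.2,2.2]
lo = A.lo+B.lo = [13.9-2.2, -4.6-2.2, -2.4-2.2] = [11.700,-6.800,-4.600]
hi = A.hi+B.hi = [28.9+2.2, -2+2.2, 1.8+2.2] = [31.100,0.200,4.000]
diag = √(19.4²+7²+8.6²) = √499.32 = 22.345


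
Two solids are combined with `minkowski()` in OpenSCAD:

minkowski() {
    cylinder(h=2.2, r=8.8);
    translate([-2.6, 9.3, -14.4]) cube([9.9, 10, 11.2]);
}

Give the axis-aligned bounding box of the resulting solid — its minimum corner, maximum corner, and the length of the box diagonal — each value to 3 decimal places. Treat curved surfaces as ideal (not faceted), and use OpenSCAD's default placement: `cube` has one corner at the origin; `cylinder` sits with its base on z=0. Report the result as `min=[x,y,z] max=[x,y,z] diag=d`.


A = translate([-2.6, 9.3, -14.4]) cube([9.9, 10, 11.2]) → bbox [-2.6,9.3,-14.4] .. [7.3,19.3,-3.2]
B = cylinder(h=2.2, r=8.8) → bbox [-8.8,-8.8,0] .. [8.8,8.8,2.2]
lo = A.lo+B.lo = [-2.6-8.8, 9.3-8.8, -14.4+0] = [-11.400,0.500,-14.400]
hi = A.hi+B.hi = [7.3+8.8, 19.3+8.8, -3.2+2.2] = [16.100,28.100,-1.000]
diag = √(27.5²+27.6²+13.4²) = √1697.57 = 41.202

min=[-11.400,0.500,-14.400] max=[16.100,28.100,-1.000] diag=41.202


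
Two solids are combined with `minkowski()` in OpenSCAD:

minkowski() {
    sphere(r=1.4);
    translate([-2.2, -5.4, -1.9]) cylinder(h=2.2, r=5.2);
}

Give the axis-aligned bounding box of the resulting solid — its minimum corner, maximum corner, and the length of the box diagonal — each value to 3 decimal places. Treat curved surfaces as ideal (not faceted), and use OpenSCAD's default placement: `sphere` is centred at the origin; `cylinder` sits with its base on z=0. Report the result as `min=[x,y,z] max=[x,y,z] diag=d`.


A = translate([-2.2, -5.4, -1.9]) cylinder(h=2.2, r=5.2) → bbox [-7.4,-10.6,-1.9] .. [3,-0.2,0.3]
B = sphere(r=1.4) → bbox [-1.4,-1.4,-1.4] .. [1.4,1.4,1.4]
lo = A.lo+B.lo = [-7.4-1.4, -10.6-1.4, -1.9-1.4] = [-8.800,-12.000,-3.300]
hi = A.hi+B.hi = [3+1.4, -0.2+1.4, 0.3+1.4] = [4.400,1.200,1.700]
diag = √(13.2²+13.2²+5²) = √373.48 = 19.326

min=[-8.800,-12.000,-3.300] max=[4.400,1.200,1.700] diag=19.326


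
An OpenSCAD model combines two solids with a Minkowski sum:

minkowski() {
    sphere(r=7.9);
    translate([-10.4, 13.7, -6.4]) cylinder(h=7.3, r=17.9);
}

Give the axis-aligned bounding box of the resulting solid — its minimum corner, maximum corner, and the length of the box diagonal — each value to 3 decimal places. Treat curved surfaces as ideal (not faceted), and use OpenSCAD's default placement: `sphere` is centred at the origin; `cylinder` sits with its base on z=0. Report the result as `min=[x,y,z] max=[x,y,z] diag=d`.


min=[-36.200,-12.100,-14.300] max=[15.400,39.500,8.800] diag=76.542

A = translate([-10.4, 13.7, -6.4]) cylinder(h=7.3, r=17.9) → bbox [-28.3,-4.2,-6.4] .. [7.5,31.6,0.9]
B = sphere(r=7.9) → bbox [-7.9,-7.9,-7.9] .. [7.9,7.9,7.9]
lo = A.lo+B.lo = [-28.3-7.9, -4.2-7.9, -6.4-7.9] = [-36.200,-12.100,-14.300]
hi = A.hi+B.hi = [7.5+7.9, 31.6+7.9, 0.9+7.9] = [15.400,39.500,8.800]
diag = √(51.6²+51.6²+23.1²) = √5858.73 = 76.542


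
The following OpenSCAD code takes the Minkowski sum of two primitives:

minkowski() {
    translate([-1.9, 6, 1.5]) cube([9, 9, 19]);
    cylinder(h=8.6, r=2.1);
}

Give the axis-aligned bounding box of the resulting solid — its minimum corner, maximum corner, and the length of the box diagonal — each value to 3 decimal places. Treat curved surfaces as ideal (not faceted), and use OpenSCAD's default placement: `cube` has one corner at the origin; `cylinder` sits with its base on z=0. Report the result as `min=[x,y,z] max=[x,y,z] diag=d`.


A = translate([-1.9, 6, 1.5]) cube([9, 9, 19]) → bbox [-1.9,6,1.5] .. [7.1,15,20.5]
B = cylinder(h=8.6, r=2.1) → bbox [-2.1,-2.1,0] .. [2.1,2.1,8.6]
lo = A.lo+B.lo = [-1.9-2.1, 6-2.1, 1.5+0] = [-4.000,3.900,1.500]
hi = A.hi+B.hi = [7.1+2.1, 15+2.1, 20.5+8.6] = [9.200,17.100,29.100]
diag = √(13.2²+13.2²+27.6²) = √1110.24 = 33.320

min=[-4.000,3.900,1.500] max=[9.200,17.100,29.100] diag=33.320
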